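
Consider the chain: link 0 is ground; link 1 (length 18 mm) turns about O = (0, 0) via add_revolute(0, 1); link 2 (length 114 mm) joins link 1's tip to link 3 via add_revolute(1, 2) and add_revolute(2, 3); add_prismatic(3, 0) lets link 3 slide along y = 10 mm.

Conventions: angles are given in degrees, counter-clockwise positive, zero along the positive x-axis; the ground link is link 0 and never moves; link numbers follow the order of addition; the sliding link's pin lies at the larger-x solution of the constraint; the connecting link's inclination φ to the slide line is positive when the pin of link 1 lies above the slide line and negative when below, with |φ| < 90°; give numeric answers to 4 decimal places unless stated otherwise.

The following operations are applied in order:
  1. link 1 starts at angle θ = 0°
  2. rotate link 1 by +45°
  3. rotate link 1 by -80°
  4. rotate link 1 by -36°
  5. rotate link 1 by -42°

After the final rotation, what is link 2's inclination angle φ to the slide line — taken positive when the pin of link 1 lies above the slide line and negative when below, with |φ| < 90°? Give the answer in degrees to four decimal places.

geometry: r = 18 mm, L = 114 mm, e = 10 mm; θ starts at 0°
rotate link 1 by +45°: θ ← 0° +45° = 45°
rotate link 1 by -80°: θ ← 45° -80° = -35°
rotate link 1 by -36°: θ ← -35° -36° = -71°
rotate link 1 by -42°: θ ← -71° -42° = -113°
h = r sin θ − e = -16.569087 − 10 = -26.569087
sin φ = h / L = -26.569087 / 114 = -0.23306217
φ = arcsin(-0.23306217) = -13.477422°

-13.4774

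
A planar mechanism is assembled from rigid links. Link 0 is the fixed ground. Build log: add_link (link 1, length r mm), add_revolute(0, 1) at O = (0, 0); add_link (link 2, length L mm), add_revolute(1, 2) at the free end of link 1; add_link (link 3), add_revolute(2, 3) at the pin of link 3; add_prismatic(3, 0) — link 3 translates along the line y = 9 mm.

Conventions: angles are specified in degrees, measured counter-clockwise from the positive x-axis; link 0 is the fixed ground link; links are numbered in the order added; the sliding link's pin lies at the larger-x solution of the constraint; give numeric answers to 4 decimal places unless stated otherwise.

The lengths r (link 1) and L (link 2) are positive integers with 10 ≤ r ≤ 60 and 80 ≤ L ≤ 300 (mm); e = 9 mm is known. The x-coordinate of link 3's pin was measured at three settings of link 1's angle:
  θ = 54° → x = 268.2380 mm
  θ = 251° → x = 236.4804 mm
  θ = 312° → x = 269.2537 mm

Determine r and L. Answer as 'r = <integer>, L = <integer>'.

constraint per measurement: (x − r cos θ)² + (r sin θ − e)² = L²
subtracting the θ₁ and θ₂ equations cancels the r² and L² terms:
r = (x₁² − x₂²) / (2[(x₁cos θ₁ + e sin θ₁) − (x₂cos θ₂ + e sin θ₂)]) = 32.0000 → r = 32
L² = (x₁ − r cos θ₁)² + (r sin θ₁ − e)² = 62499.9851 → L = 250.0000 → L = 250
check at θ₃=312°: x = 269.2537 (printed 269.2537) ✓

r = 32, L = 250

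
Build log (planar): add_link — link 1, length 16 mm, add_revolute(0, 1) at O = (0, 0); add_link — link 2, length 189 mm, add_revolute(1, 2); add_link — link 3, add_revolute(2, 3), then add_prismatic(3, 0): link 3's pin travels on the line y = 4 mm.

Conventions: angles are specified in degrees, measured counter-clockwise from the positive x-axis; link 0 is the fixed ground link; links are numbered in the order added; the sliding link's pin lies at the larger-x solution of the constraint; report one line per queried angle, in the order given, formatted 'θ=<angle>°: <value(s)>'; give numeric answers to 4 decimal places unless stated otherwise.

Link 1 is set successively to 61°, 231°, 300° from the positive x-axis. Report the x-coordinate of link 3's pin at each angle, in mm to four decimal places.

geometry: r = 16 mm, L = 189 mm, e = 4 mm
θ=61°: crank pin P = (r cos θ, r sin θ) = (7.756954, 13.993915)
θ=61°: h = r sin θ − e = 13.993915 − 4 = 9.993915
θ=61°: x = r cos θ + √(L² − h²) = 7.756954 + 188.735587 = 196.492541
θ=231°: crank pin P = (r cos θ, r sin θ) = (-10.069126, -12.434335)
θ=231°: h = r sin θ − e = -12.434335 − 4 = -16.434335
θ=231°: x = r cos θ + √(L² − h²) = -10.069126 + 188.284127 = 178.215001
θ=300°: crank pin P = (r cos θ, r sin θ) = (8.000000, -13.856406)
θ=300°: h = r sin θ − e = -13.856406 − 4 = -17.856406
θ=300°: x = r cos θ + √(L² − h²) = 8.000000 + 188.154587 = 196.154587

θ=61°: 196.4925
θ=231°: 178.2150
θ=300°: 196.1546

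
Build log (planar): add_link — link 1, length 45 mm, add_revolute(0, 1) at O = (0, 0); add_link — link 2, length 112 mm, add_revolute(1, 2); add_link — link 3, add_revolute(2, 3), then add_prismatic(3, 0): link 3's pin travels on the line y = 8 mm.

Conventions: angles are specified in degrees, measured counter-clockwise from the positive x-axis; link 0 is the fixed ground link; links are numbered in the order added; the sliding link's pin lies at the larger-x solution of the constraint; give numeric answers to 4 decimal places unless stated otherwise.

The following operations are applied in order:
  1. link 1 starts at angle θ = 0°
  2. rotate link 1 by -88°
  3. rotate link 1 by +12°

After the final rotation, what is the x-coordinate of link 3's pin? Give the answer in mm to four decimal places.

geometry: r = 45 mm, L = 112 mm, e = 8 mm; θ starts at 0°
rotate link 1 by -88°: θ ← 0° -88° = -88°
rotate link 1 by +12°: θ ← -88° +12° = -76°
crank pin P = (r cos θ, r sin θ) = (10.886485, -43.663308)
h = r sin θ − e = -43.663308 − 8 = -51.663308
x = r cos θ + √(L² − h²) = 10.886485 + 99.372545 = 110.259030

110.2590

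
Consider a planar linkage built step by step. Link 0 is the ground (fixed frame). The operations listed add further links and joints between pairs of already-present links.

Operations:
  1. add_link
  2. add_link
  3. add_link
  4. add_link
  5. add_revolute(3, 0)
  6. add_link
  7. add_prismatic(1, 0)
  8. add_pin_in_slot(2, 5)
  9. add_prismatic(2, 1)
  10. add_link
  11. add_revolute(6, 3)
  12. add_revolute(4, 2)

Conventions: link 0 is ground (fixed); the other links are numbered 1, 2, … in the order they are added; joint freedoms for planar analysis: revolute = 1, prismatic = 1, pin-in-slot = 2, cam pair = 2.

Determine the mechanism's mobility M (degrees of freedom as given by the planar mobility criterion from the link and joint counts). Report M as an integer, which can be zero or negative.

link 0 = ground. State L|J1|J2 = 1|0|0
+link1  2|0|0
+link2  3|0|0
+link3  4|0|0
+link4  5|0|0
R(3,0) f=1→J1  5|1|0
+link5  6|1|0
P(1,0) f=1→J1  6|2|0
PS(2,5) f=2→J2  6|2|1
P(2,1) f=1→J1  6|3|1
+link6  7|3|1
R(6,3) f=1→J1  7|4|1
R(4,2) f=1→J1  7|5|1
M = 3(7−1)−2·5−1 = 18−10−1 = 7

M = 7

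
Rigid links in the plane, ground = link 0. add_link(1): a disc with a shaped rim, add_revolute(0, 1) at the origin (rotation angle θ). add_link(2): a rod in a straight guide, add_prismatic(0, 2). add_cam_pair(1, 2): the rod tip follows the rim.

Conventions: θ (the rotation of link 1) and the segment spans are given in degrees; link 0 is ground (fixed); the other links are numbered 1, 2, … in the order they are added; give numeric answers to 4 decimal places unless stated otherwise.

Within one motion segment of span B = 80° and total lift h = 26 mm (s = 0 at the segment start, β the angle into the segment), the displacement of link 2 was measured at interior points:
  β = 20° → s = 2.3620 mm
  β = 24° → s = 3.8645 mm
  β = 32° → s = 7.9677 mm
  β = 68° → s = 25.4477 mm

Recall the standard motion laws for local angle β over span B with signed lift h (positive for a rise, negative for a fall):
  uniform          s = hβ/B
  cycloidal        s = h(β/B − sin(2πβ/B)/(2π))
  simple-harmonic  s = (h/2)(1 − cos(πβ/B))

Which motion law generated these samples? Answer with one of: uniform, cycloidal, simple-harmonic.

candidates at β/B = r: uniform s = h·r (linear in β); cycloidal s = h·(r − sin(2πr)/(2π)); simple-harmonic s = (h/2)(1 − cos(πr))
β=20°: printed 2.3620 | uniform 6.5000, cycloidal 2.3620, simple-harmonic 3.8076
β=24°: printed 3.8645 | uniform 7.8000, cycloidal 3.8645, simple-harmonic 5.3588
β=32°: printed 7.9677 | uniform 10.4000, cycloidal 7.9677, simple-harmonic 8.9828
β=68°: printed 25.4477 | uniform 22.1000, cycloidal 25.4477, simple-harmonic 24.5831
only one law matches every sample → cycloidal

cycloidal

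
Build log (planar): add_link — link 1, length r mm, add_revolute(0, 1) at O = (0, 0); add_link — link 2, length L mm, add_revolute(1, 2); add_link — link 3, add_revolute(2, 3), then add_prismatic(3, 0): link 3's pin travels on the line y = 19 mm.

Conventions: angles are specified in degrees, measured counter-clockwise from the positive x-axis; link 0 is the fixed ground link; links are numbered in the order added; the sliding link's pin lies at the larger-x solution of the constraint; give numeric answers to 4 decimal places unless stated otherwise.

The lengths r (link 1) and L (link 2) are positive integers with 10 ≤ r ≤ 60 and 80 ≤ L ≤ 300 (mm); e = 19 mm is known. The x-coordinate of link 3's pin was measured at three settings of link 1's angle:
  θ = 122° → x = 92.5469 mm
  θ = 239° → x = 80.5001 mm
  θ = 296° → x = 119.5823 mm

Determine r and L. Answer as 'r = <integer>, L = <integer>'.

constraint per measurement: (x − r cos θ)² + (r sin θ − e)² = L²
subtracting the θ₁ and θ₂ equations cancels the r² and L² terms:
r = (x₁² − x₂²) / (2[(x₁cos θ₁ + e sin θ₁) − (x₂cos θ₂ + e sin θ₂)]) = 42.0001 → r = 42
L² = (x₁ − r cos θ₁)² + (r sin θ₁ − e)² = 13456.0043 → L = 116.0000 → L = 116
check at θ₃=296°: x = 119.5823 (printed 119.5823) ✓

r = 42, L = 116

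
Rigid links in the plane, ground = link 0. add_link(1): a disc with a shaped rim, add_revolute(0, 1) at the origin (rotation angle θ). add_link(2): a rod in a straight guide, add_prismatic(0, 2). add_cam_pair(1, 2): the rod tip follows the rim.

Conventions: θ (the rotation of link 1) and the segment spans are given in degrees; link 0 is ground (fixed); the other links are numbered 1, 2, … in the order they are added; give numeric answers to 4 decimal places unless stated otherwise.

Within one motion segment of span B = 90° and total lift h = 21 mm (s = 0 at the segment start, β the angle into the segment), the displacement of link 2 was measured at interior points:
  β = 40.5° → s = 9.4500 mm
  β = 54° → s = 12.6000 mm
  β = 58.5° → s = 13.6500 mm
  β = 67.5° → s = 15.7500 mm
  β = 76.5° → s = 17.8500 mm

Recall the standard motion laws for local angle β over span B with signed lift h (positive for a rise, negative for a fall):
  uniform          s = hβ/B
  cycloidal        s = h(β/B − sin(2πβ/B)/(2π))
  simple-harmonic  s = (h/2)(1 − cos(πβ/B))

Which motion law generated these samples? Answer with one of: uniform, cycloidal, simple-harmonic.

candidates at β/B = r: uniform s = h·r (linear in β); cycloidal s = h·(r − sin(2πr)/(2π)); simple-harmonic s = (h/2)(1 − cos(πr))
β=40.5°: printed 9.4500 | uniform 9.4500, cycloidal 8.4172, simple-harmonic 8.8574
β=54°: printed 12.6000 | uniform 12.6000, cycloidal 14.5645, simple-harmonic 13.7447
β=58.5°: printed 13.6500 | uniform 13.6500, cycloidal 16.3539, simple-harmonic 15.2669
β=67.5°: printed 15.7500 | uniform 15.7500, cycloidal 19.0923, simple-harmonic 17.9246
β=76.5°: printed 17.8500 | uniform 17.8500, cycloidal 20.5539, simple-harmonic 19.8556
only one law matches every sample → uniform

uniform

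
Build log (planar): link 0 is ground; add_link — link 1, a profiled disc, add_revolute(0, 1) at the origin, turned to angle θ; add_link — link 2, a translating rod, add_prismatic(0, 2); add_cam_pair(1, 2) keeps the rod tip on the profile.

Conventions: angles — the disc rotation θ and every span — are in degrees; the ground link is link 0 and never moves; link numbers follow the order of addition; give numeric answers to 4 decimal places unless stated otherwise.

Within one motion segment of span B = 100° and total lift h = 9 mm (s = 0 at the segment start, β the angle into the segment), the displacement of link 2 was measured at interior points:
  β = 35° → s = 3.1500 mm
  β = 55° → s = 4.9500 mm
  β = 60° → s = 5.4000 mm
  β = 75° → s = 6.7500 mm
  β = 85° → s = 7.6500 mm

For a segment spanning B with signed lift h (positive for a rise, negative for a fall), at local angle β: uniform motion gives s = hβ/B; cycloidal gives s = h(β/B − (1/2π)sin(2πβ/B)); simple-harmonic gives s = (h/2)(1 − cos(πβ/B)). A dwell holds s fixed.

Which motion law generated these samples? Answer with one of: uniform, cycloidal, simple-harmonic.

candidates at β/B = r: uniform s = h·r (linear in β); cycloidal s = h·(r − sin(2πr)/(2π)); simple-harmonic s = (h/2)(1 − cos(πr))
β=35°: printed 3.1500 | uniform 3.1500, cycloidal 1.9912, simple-harmonic 2.4570
β=55°: printed 4.9500 | uniform 4.9500, cycloidal 5.3926, simple-harmonic 5.2040
β=60°: printed 5.4000 | uniform 5.4000, cycloidal 6.2419, simple-harmonic 5.8906
β=75°: printed 6.7500 | uniform 6.7500, cycloidal 8.1824, simple-harmonic 7.6820
β=85°: printed 7.6500 | uniform 7.6500, cycloidal 8.8088, simple-harmonic 8.5095
only one law matches every sample → uniform

uniform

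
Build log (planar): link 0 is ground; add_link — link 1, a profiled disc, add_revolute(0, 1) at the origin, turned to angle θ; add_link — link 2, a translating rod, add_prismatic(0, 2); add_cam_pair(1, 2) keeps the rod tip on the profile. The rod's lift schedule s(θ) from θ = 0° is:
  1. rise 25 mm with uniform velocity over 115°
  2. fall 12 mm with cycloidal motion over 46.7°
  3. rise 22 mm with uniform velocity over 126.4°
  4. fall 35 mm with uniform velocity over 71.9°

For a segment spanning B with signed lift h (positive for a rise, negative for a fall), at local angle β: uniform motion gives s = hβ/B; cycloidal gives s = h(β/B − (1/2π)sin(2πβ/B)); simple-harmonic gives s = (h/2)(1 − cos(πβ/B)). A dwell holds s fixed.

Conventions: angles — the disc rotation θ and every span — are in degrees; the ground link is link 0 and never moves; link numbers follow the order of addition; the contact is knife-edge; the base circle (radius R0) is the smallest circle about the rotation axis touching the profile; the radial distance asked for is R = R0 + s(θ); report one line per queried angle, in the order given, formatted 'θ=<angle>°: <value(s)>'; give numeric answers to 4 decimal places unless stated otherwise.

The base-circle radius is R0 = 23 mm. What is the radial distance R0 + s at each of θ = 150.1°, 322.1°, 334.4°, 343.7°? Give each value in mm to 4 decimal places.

seg 1 [0°–115°] uniform, h=25: full span → s += 25 → s = 25.0000
seg 2 [115°–161.7°] cycloidal, h=-12: θ=150.1° here. β=35.1, B=46.7. -12·(0.7516 − sin(2π·0.7516)/(2π)) = -10.9290 → s = 14.0710
seg 2 [115°–161.7°] cycloidal, h=-12: full span → s += -12 → s = 13.0000
seg 3 [161.7°–288.1°] uniform, h=22: full span → s += 22 → s = 35.0000
seg 4 [288.1°–360°] uniform, h=-35: θ=322.1° here. β=34, B=71.9. -35·34/71.9 = -16.5508 → s = 18.4492
seg 4 [288.1°–360°] uniform, h=-35: θ=334.4° here. β=46.3, B=71.9. -35·46.3/71.9 = -22.5382 → s = 12.4618
seg 4 [288.1°–360°] uniform, h=-35: θ=343.7° here. β=55.6, B=71.9. -35·55.6/71.9 = -27.0654 → s = 7.9346
θ=150.1°: R = R0 + s = 23 + 14.0710 = 37.0710
θ=322.1°: R = R0 + s = 23 + 18.4492 = 41.4492
θ=334.4°: R = R0 + s = 23 + 12.4618 = 35.4618
θ=343.7°: R = R0 + s = 23 + 7.9346 = 30.9346

θ=150.1°: 37.0710
θ=322.1°: 41.4492
θ=334.4°: 35.4618
θ=343.7°: 30.9346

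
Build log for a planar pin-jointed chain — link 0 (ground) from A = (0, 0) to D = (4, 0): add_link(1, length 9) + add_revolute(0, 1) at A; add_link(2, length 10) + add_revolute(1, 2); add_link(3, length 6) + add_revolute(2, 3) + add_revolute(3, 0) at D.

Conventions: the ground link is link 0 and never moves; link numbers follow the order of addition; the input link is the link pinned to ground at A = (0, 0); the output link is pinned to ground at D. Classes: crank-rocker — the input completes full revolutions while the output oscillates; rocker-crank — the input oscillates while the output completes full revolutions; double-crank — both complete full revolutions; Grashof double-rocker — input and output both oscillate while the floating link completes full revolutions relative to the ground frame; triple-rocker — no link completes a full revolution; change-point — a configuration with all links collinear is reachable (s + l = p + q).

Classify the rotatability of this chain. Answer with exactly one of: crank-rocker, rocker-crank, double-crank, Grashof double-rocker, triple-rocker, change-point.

lengths: ground=4, input=9, coupler=10, output=6
sorted: s=4 (shortest), l=10 (longest), p+q=15
s + l = 14 vs p + q = 15
s + l < p + q (Grashof) with shortest = ground link → double-crank

double-crank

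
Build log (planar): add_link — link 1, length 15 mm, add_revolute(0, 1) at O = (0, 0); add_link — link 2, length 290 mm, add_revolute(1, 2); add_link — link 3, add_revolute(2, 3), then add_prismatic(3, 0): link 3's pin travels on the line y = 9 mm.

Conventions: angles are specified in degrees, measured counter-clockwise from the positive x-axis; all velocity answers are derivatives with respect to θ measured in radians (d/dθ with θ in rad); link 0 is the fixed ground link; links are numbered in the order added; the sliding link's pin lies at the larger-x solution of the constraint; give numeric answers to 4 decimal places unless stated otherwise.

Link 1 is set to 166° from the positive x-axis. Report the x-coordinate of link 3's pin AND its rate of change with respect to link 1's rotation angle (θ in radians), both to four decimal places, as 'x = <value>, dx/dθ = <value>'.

geometry: r = 15 mm, L = 290 mm, e = 9 mm
crank pin P = (r cos θ, r sin θ) = (-14.554436, 3.628828)
h = r sin θ − e = 3.628828 − 9 = -5.371172
x = r cos θ + √(L² − h²) = -14.554436 + 289.950255 = 275.395819
dx/dθ = −r sin θ − h·r cos θ/√(L² − h²) (θ in radians; h = -5.371172) = -3.898441

x = 275.3958, dx/dθ = -3.8984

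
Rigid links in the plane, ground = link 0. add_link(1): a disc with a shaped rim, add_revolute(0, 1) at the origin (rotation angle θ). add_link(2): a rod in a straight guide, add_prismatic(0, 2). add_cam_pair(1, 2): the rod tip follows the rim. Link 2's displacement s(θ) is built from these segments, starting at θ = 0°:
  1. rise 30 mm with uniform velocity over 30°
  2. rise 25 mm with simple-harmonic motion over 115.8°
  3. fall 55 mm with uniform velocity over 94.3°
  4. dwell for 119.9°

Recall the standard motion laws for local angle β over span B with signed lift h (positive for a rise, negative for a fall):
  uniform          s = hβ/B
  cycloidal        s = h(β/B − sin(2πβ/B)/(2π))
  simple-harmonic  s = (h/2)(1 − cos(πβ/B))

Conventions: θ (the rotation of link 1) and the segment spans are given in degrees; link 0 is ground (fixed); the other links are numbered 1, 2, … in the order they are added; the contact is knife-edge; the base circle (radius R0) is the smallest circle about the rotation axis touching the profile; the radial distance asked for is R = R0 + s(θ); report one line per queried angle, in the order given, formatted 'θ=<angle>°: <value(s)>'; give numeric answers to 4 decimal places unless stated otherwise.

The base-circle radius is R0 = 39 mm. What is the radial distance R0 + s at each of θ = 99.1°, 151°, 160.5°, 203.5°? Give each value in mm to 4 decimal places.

segment 1 (0° to 30°, uniform, h = 30) is passed completely: s = 0.0000 + (30) = 30.0000
θ = 99.1° falls in segment 2 (30° to 145.8°, simple-harmonic, h = 25): β = 99.1 − 30 = 69.1°, B = 115.8°; Δs = 25/2·(1 − cos(π·0.5967)) = 16.2400; s = 30.0000 + 16.2400 = 46.2400
segment 2 (30° to 145.8°, simple-harmonic, h = 25) is passed completely: s = 30.0000 + (25) = 55.0000
θ = 151° falls in segment 3 (145.8° to 240.1°, uniform, h = -55): β = 151 − 145.8 = 5.2°, B = 94.3°; Δs = -55·5.2/94.3 = -3.0329; s = 55.0000 − 3.0329 = 51.9671
θ = 160.5° falls in segment 3 (145.8° to 240.1°, uniform, h = -55): β = 160.5 − 145.8 = 14.7°, B = 94.3°; Δs = -55·14.7/94.3 = -8.5737; s = 55.0000 − 8.5737 = 46.4263
θ = 203.5° falls in segment 3 (145.8° to 240.1°, uniform, h = -55): β = 203.5 − 145.8 = 57.7°, B = 94.3°; Δs = -55·57.7/94.3 = -33.6532; s = 55.0000 − 33.6532 = 21.3468
θ=99.1°: R = R0 + s = 39 + 46.2400 = 85.2400
θ=151°: R = R0 + s = 39 + 51.9671 = 90.9671
θ=160.5°: R = R0 + s = 39 + 46.4263 = 85.4263
θ=203.5°: R = R0 + s = 39 + 21.3468 = 60.3468

θ=99.1°: 85.2400
θ=151°: 90.9671
θ=160.5°: 85.4263
θ=203.5°: 60.3468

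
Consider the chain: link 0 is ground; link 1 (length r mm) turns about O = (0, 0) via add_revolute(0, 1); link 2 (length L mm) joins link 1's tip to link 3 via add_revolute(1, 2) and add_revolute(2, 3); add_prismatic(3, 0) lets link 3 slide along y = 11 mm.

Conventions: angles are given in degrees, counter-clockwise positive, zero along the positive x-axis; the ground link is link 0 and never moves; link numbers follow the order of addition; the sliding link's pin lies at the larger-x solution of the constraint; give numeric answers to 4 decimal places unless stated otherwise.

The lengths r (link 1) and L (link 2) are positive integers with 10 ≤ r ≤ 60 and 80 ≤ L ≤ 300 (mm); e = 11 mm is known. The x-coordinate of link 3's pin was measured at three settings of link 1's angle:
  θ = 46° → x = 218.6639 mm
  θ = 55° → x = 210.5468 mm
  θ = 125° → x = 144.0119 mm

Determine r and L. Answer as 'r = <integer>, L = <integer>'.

constraint per measurement: (x − r cos θ)² + (r sin θ − e)² = L²
subtracting the θ₁ and θ₂ equations cancels the r² and L² terms:
r = (x₁² − x₂²) / (2[(x₁cos θ₁ + e sin θ₁) − (x₂cos θ₂ + e sin θ₂)]) = 57.9999 → r = 58
L² = (x₁ − r cos θ₁)² + (r sin θ₁ − e)² = 32761.0054 → L = 181.0000 → L = 181
check at θ₃=125°: x = 144.0119 (printed 144.0119) ✓

r = 58, L = 181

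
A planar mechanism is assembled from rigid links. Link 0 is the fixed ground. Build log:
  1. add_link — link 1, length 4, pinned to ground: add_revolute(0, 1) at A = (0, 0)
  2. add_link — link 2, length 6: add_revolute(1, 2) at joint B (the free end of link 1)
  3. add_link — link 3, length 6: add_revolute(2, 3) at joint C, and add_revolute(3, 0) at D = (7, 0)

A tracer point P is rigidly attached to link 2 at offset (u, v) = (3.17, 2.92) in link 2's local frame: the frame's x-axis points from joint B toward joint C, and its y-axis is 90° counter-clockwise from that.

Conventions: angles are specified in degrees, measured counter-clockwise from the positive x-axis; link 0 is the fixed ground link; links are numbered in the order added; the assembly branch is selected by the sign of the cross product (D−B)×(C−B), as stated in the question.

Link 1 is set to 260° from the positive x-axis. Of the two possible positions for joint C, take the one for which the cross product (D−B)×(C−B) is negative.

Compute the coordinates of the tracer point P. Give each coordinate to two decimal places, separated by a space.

A=(0,0), D=(7.00,0)
B = A + 4.00·(cos260°, sin260°) = (-0.6946, -3.9392)
|BD| = 8.6443
circle(B,6.00) ∩ circle(D,6.00): a=4.3222, h=4.1616
  candidates: C₊=(1.2563,1.7348) cross=35.974; C₋=(5.0492,-5.6740) cross=-35.974
  branch - wants cross < 0 → take C=(5.0492,-5.6740) (cross=-35.974)
ex = (C−B)/|BC| = (0.9573,-0.2891); ey = (0.2891,0.9573)
P = B + 3.17·ex + 2.92·ey = (3.1843,-2.0605)

3.18 -2.06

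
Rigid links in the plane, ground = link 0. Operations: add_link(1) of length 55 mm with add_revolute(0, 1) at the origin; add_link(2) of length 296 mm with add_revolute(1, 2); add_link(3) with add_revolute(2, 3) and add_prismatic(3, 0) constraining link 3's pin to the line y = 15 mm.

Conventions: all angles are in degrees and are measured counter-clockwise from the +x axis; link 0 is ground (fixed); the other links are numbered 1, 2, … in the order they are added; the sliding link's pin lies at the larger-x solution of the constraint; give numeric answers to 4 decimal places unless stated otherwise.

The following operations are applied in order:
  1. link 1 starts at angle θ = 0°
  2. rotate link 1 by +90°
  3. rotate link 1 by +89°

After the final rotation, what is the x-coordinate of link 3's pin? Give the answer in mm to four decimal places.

geometry: r = 55 mm, L = 296 mm, e = 15 mm; θ starts at 0°
rotate link 1 by +90°: θ ← 0° +90° = 90°
rotate link 1 by +89°: θ ← 90° +89° = 179°
crank pin P = (r cos θ, r sin θ) = (-54.991623, 0.959882)
h = r sin θ − e = 0.959882 − 15 = -14.040118
x = r cos θ + √(L² − h²) = -54.991623 + 295.666831 = 240.675208

240.6752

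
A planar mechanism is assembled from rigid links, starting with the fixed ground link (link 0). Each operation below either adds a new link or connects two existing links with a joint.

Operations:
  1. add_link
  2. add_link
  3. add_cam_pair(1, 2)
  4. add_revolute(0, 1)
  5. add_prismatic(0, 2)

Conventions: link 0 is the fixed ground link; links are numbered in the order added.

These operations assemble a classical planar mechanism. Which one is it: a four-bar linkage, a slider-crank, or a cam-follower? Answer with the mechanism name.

links: 3 (incl. ground); joints: 1 revolute, 1 prismatic, 1 higher (cam) pair, forming one closed loop
3 links, revolute + prismatic + higher pair in one loop → cam-follower

cam-follower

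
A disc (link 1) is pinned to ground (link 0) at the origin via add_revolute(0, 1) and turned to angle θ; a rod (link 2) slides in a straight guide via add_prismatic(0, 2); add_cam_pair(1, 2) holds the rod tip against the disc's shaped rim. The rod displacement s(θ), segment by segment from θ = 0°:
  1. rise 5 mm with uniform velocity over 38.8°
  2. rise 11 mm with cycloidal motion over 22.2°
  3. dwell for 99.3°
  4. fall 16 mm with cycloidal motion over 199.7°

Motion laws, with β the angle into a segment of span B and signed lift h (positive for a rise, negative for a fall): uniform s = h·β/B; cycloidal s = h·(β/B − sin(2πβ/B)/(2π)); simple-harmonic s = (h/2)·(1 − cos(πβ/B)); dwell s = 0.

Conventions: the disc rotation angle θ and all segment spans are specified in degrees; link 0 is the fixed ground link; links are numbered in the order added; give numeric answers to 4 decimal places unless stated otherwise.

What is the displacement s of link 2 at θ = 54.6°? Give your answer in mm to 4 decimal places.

segment 1 (0° to 38.8°, uniform, h = 5) is passed completely: s = 0.0000 + (5) = 5.0000
θ = 54.6° falls in segment 2 (38.8° to 61°, cycloidal, h = 11): β = 54.6 − 38.8 = 15.8°, B = 22.2°; Δs = 11·(0.7117 − sin(2π·0.7117)/(2π)) = 9.5291; s = 5.0000 + 9.5291 = 14.5291

14.5291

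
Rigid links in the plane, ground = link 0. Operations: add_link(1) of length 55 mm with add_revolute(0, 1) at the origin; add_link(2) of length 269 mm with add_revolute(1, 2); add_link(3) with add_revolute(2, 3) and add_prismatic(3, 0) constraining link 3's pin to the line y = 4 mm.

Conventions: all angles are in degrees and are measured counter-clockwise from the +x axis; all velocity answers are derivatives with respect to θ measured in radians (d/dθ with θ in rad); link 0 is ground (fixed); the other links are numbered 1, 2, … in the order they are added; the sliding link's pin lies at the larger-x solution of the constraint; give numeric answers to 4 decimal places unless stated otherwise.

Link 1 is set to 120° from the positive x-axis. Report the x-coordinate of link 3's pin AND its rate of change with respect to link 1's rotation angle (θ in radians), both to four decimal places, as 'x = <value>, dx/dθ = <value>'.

geometry: r = 55 mm, L = 269 mm, e = 4 mm
crank pin P = (r cos θ, r sin θ) = (-27.500000, 47.631397)
h = r sin θ − e = 47.631397 − 4 = 43.631397
x = r cos θ + √(L² − h²) = -27.500000 + 265.437942 = 237.937942
dx/dθ = −r sin θ − h·r cos θ/√(L² − h²) (θ in radians; h = 43.631397) = -43.111081

x = 237.9379, dx/dθ = -43.1111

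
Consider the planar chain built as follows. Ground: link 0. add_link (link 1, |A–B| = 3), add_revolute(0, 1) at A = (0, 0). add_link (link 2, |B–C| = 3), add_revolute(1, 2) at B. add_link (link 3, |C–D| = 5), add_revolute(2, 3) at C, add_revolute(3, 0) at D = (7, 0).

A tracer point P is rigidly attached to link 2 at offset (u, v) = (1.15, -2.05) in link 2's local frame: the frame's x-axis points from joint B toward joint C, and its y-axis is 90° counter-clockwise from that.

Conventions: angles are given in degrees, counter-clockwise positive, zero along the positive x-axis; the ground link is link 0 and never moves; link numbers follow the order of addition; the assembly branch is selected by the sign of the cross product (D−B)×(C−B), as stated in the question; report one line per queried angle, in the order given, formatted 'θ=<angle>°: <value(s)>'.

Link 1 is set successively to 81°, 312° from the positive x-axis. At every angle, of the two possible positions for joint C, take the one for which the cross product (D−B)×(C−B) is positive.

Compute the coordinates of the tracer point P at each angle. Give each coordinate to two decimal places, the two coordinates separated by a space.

A=(0,0), D=(7.00,0)
θ=81°: B = A + 3.00·(cos81°, sin81°) = (0.4693, 2.9631)
θ=81°: |BD| = 7.1715
θ=81°: circle(B,3.00) ∩ circle(D,5.00): a=2.4702, h=1.7024
θ=81°:   candidates: C₊=(3.4222,3.4927) cross=12.209; C₋=(2.0154,0.3922) cross=-12.209
θ=81°:   branch + wants cross > 0 → take C=(3.4222,3.4927) (cross=12.209)
θ=81°: ex = (C−B)/|BC| = (0.9843,0.1766); ey = (-0.1766,0.9843)
θ=81°: P = B + 1.15·ex + -2.05·ey = (1.9632,1.1483)
θ=312°: B = A + 3.00·(cos312°, sin312°) = (2.0074, -2.2294)
θ=312°: |BD| = 5.4678
θ=312°: circle(B,3.00) ∩ circle(D,5.00): a=1.2708, h=2.7176
θ=312°:   candidates: C₊=(2.0597,0.7701) cross=14.859; C₋=(4.2758,-4.1927) cross=-14.859
θ=312°:   branch + wants cross > 0 → take C=(2.0597,0.7701) (cross=14.859)
θ=312°: ex = (C−B)/|BC| = (0.0174,0.9998); ey = (-0.9998,0.0174)
θ=312°: P = B + 1.15·ex + -2.05·ey = (4.0771,-1.1153)

θ=81°: 1.96 1.15
θ=312°: 4.08 -1.12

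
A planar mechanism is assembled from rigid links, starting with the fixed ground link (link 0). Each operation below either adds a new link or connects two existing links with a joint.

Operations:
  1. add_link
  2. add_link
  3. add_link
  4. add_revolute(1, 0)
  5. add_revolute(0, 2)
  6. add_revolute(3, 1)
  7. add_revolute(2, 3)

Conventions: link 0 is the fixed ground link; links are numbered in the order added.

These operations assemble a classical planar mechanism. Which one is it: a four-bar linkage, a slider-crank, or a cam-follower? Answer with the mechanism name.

links: 4 (incl. ground); joints: 4 revolute, 0 prismatic, 0 higher (cam) pair, forming one closed loop
4 links in a single 4R loop → four-bar linkage

four-bar linkage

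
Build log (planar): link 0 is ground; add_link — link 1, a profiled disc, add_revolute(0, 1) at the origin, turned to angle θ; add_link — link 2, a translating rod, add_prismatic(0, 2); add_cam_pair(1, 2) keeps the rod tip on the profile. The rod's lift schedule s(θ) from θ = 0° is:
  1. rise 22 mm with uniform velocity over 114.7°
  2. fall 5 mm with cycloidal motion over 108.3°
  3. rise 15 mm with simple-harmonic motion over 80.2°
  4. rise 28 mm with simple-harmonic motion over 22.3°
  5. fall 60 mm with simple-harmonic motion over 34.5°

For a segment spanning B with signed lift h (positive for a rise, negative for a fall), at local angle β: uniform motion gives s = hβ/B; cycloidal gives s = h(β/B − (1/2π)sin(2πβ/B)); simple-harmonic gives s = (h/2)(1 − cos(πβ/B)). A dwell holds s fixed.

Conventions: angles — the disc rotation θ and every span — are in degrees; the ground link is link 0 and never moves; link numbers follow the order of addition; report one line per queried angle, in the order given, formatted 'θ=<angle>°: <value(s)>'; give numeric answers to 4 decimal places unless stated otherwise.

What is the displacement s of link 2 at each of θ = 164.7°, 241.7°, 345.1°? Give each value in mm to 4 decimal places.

seg 1 [0°–114.7°] uniform, h=22: full span → s += 22 → s = 22.0000
seg 2 [114.7°–223°] cycloidal, h=-5: θ=164.7° here. β=50, B=108.3. -5·(0.4617 − sin(2π·0.4617)/(2π)) = -2.1187 → s = 19.8813
seg 2 [114.7°–223°] cycloidal, h=-5: full span → s += -5 → s = 17.0000
seg 3 [223°–303.2°] simple-harmonic, h=15: θ=241.7° here. β=18.7, B=80.2. 15/2·(1 − cos(π·0.2332)) = 1.9238 → s = 18.9238
seg 3 [223°–303.2°] simple-harmonic, h=15: full span → s += 15 → s = 32.0000
seg 4 [303.2°–325.5°] simple-harmonic, h=28: full span → s += 28 → s = 60.0000
seg 5 [325.5°–360°] simple-harmonic, h=-60: θ=345.1° here. β=19.6, B=34.5. -60/2·(1 − cos(π·0.5681)) = -36.3709 → s = 23.6291

θ=164.7°: 19.8813
θ=241.7°: 18.9238
θ=345.1°: 23.6291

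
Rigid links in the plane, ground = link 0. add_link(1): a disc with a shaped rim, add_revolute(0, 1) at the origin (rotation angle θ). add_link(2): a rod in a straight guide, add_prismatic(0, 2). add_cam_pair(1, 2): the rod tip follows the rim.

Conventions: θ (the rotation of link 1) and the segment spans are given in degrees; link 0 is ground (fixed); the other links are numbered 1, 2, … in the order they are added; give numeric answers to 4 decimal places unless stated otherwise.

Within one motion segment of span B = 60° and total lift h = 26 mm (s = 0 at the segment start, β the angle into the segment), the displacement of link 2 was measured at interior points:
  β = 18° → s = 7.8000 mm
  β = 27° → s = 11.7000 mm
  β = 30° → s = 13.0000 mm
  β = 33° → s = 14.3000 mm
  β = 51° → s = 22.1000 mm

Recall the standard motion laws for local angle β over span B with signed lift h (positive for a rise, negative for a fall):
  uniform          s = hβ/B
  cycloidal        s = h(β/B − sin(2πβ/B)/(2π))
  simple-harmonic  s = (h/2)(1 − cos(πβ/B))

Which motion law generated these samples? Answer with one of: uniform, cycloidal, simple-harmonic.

candidates at β/B = r: uniform s = h·r (linear in β); cycloidal s = h·(r − sin(2πr)/(2π)); simple-harmonic s = (h/2)(1 − cos(πr))
β=18°: printed 7.8000 | uniform 7.8000, cycloidal 3.8645, simple-harmonic 5.3588
β=27°: printed 11.7000 | uniform 11.7000, cycloidal 10.4213, simple-harmonic 10.9664
β=30°: printed 13.0000 | uniform 13.0000, cycloidal 13.0000, simple-harmonic 13.0000
β=33°: printed 14.3000 | uniform 14.3000, cycloidal 15.5787, simple-harmonic 15.0336
β=51°: printed 22.1000 | uniform 22.1000, cycloidal 25.4477, simple-harmonic 24.5831
only one law matches every sample → uniform

uniform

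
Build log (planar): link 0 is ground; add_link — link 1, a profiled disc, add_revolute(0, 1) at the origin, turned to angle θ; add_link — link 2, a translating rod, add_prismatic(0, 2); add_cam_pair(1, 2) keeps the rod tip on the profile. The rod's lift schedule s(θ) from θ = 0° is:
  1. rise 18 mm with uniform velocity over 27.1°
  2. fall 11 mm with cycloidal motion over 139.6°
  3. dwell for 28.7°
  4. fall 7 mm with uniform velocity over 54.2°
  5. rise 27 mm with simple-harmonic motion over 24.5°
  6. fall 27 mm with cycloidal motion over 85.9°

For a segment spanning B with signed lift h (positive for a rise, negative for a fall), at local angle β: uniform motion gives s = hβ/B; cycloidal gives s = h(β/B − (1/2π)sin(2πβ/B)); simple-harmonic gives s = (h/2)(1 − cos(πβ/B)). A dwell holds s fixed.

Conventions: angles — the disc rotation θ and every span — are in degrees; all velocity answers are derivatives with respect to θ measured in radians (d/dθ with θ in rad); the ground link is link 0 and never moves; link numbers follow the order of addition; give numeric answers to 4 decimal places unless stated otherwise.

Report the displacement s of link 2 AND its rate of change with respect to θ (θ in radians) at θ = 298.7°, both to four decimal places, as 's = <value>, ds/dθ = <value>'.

seg 1 [0°–27.1°] uniform, h=18: full span → s += 18 → s = 18.0000
seg 2 [27.1°–166.7°] cycloidal, h=-11: full span → s += -11 → s = 7.0000
seg 3 [166.7°–195.4°] dwell: s stays 7.0000
seg 4 [195.4°–249.6°] uniform, h=-7: full span → s += -7 → s = 0.0000
seg 5 [249.6°–274.1°] simple-harmonic, h=27: full span → s += 27 → s = 27.0000
seg 6 [274.1°–360°] cycloidal, h=-27: θ=298.7° here. β=24.6, B=85.9. -27·(0.2864 − sin(2π·0.2864)/(2π)) = -3.5468 → s = 23.4532
velocity in seg [274.1°–360°] (cycloidal), θ in radians: β = 24.6° = 0.4294 rad, B = 85.9° = 1.4992 rad; ds/dθ = (h/B)(1 − cos(2πβ/B)) = ((-27)/1.4992)(1 − cos(2π·0.2864)) = -22.089915 mm/rad

s = 23.4532, ds/dθ = -22.0899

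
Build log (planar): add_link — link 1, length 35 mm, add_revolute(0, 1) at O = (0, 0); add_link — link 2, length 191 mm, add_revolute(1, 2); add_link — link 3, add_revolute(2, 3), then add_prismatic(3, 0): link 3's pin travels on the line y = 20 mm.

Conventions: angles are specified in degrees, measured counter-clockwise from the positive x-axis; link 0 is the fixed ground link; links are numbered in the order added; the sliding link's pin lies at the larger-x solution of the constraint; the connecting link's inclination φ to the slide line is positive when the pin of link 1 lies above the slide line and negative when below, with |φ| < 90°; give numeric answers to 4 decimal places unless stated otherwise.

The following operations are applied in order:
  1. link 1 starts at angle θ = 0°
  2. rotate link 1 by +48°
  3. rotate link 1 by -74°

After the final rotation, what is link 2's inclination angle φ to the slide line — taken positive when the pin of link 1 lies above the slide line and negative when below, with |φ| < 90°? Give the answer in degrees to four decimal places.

geometry: r = 35 mm, L = 191 mm, e = 20 mm; θ starts at 0°
rotate link 1 by +48°: θ ← 0° +48° = 48°
rotate link 1 by -74°: θ ← 48° -74° = -26°
h = r sin θ − e = -15.342990 − 20 = -35.342990
sin φ = h / L = -35.342990 / 191 = -0.18504183
φ = arcsin(-0.18504183) = -10.663571°

-10.6636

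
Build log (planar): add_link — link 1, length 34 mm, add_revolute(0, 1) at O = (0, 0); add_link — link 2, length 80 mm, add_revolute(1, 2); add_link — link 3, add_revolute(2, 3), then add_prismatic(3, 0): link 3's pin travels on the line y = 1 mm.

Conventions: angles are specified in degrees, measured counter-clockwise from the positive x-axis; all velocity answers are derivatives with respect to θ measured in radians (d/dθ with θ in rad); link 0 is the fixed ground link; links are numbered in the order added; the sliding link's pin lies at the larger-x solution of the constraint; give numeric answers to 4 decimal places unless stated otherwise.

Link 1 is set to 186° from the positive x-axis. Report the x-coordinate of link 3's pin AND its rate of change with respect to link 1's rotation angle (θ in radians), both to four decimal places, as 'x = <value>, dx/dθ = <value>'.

geometry: r = 34 mm, L = 80 mm, e = 1 mm
crank pin P = (r cos θ, r sin θ) = (-33.813744, -3.553968)
h = r sin θ − e = -3.553968 − 1 = -4.553968
x = r cos θ + √(L² − h²) = -33.813744 + 79.870278 = 46.056534
dx/dθ = −r sin θ − h·r cos θ/√(L² − h²) (θ in radians; h = -4.553968) = 1.626008

x = 46.0565, dx/dθ = 1.6260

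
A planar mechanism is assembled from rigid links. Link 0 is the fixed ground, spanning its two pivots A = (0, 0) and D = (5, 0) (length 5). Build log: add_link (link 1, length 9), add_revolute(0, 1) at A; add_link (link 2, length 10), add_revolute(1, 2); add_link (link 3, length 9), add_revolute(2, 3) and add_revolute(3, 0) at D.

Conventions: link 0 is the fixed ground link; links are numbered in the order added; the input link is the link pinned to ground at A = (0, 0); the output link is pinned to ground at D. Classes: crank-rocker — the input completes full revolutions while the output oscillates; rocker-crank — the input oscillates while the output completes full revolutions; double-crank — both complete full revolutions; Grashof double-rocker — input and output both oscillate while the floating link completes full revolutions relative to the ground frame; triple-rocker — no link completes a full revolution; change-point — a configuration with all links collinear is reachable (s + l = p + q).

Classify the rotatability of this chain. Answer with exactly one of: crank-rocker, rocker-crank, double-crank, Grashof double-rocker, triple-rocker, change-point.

lengths: ground=5, input=9, coupler=10, output=9
sorted: s=5 (shortest), l=10 (longest), p+q=18
s + l = 15 vs p + q = 18
s + l < p + q (Grashof) with shortest = ground link → double-crank

double-crank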